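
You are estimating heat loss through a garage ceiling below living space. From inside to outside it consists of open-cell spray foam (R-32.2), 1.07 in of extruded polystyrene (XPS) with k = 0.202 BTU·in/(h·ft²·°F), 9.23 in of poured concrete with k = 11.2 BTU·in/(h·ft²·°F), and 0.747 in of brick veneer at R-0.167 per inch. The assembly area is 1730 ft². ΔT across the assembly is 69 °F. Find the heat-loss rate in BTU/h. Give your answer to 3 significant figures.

3100 BTU/h

1.07/0.202 = 5.297
9.23/11.2 = 0.8241
0.747 × 0.167 = 0.1247
R_total = 32.2 + 5.297 + 0.8241 + 0.1247 = 38.45 ft²·°F·h/BTU
Q = A·ΔT/R = 1730 × 69 / 38.45 = 3105 BTU/h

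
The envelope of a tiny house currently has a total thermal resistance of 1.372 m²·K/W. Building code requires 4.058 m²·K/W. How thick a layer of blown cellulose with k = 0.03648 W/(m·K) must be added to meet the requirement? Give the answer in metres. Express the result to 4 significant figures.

0.09799 m

ΔR = 4.058 − 1.372 = 2.686 m²·K/W
L = ΔR × k = 2.686 × 0.03648 = 0.097985 m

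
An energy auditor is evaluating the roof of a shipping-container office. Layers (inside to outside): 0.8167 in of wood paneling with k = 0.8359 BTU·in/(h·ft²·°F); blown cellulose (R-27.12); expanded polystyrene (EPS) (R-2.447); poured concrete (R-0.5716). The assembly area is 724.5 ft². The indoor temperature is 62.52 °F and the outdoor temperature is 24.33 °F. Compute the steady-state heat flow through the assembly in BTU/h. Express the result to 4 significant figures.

889.2 BTU/h

0.8167/0.8359 = 0.97703
R_total = 0.97703 + 27.12 + 2.447 + 0.5716 = 31.116 ft²·°F·h/BTU
Q = A·ΔT/R = 724.5 × (62.52 − 24.33) / 31.116 = 889.22 BTU/h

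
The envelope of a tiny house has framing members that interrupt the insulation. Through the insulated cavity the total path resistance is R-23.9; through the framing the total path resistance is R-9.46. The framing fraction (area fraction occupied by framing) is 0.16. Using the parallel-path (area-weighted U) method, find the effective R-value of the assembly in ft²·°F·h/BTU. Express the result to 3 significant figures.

U_eff = 0.84/23.9 + 0.16/9.46 = 0.03515 + 0.01691 = 0.05206
R_eff = 1/U_eff = 19.21 ft²·°F·h/BTU

19.2 ft²·°F·h/BTU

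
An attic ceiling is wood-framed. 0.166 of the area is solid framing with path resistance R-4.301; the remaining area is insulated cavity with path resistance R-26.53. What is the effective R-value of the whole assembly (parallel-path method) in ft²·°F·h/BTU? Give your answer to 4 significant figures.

14.28 ft²·°F·h/BTU

U_eff = 0.834/26.53 + 0.166/4.301 = 0.031436 + 0.038596 = 0.070032
R_eff = 1/U_eff = 14.279 ft²·°F·h/BTU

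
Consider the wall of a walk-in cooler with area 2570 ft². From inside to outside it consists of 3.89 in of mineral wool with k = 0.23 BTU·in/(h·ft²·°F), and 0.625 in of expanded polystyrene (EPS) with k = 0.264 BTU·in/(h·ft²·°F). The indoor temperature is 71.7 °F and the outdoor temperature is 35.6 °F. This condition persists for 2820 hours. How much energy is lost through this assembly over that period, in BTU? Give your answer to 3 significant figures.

3.89/0.23 = 16.91
0.625/0.264 = 2.367
R_total = 16.91 + 2.367 = 19.28 ft²·°F·h/BTU
Q = 2570 × (71.7 − 35.6) / 19.28 = 4812 BTU/h
E = 4812 × 2820 = 13570000 BTU

13600000 BTU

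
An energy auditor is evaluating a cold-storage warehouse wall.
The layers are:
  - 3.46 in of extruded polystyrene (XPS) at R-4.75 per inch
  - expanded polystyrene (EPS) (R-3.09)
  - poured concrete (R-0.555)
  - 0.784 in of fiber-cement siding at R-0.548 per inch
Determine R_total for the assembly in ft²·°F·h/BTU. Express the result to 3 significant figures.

3.46 × 4.75 = 16.43
0.784 × 0.548 = 0.4296
R_total = 16.43 + 3.09 + 0.555 + 0.4296 = 20.51 ft²·°F·h/BTU

20.5 ft²·°F·h/BTU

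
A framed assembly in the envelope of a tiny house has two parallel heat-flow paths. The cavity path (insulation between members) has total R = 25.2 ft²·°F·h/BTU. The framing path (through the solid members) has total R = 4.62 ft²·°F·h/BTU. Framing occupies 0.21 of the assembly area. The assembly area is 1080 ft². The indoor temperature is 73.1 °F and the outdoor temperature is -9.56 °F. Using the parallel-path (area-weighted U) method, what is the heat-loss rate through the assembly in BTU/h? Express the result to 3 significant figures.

6860 BTU/h

U_eff = 0.79/25.2 + 0.21/4.62 = 0.03135 + 0.04545 = 0.0768
R_eff = 1/U_eff = 13.02 ft²·°F·h/BTU
Q = 1080 × (73.1 − (-9.56)) / 13.02 = 6856 BTU/h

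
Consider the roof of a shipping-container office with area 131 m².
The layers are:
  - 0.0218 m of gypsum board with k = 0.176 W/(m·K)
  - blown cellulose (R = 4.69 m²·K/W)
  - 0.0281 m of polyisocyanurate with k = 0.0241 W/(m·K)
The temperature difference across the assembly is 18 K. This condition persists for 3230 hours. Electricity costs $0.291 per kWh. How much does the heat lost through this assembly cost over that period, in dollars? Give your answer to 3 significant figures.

371 dollars

0.0218/0.176 = 0.1239
0.0281/0.0241 = 1.166
R_total = 0.1239 + 4.69 + 1.166 = 5.98 m²·K/W
Q = 131 × 18 / 5.98 = 394.3 W
E = 394.3 W × 3230 h / 1000 = 1274 kWh
Cost = 1274 × 0.291 = $370.6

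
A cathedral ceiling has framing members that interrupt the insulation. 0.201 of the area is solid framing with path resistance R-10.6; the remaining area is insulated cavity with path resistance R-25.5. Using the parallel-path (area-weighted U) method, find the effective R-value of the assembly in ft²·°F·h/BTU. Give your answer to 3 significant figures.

19.9 ft²·°F·h/BTU

U_eff = 0.799/25.5 + 0.201/10.6 = 0.03133 + 0.01896 = 0.0503
R_eff = 1/U_eff = 19.88 ft²·°F·h/BTU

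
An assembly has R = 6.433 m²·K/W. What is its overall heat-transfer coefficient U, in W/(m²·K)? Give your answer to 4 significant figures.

U = 1/R = 1/6.433 = 0.15545

0.1554 W/(m²·K)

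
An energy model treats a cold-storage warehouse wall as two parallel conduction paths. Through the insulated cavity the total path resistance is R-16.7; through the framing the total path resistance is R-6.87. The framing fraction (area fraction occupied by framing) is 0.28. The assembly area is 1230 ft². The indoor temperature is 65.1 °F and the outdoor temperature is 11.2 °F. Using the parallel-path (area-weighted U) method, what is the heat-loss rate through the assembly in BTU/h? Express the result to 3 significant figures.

5560 BTU/h

U_eff = 0.72/16.7 + 0.28/6.87 = 0.04311 + 0.04076 = 0.08387
R_eff = 1/U_eff = 11.92 ft²·°F·h/BTU
Q = 1230 × (65.1 − 11.2) / 11.92 = 5560 BTU/h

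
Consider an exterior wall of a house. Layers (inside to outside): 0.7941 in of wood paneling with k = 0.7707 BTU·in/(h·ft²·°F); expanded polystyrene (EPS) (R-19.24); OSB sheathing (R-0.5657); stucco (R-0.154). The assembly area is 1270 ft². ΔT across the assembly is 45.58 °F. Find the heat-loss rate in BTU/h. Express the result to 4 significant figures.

2758 BTU/h

0.7941/0.7707 = 1.0304
R_total = 1.0304 + 19.24 + 0.5657 + 0.154 = 20.99 ft²·°F·h/BTU
Q = A·ΔT/R = 1270 × 45.58 / 20.99 = 2757.8 BTU/h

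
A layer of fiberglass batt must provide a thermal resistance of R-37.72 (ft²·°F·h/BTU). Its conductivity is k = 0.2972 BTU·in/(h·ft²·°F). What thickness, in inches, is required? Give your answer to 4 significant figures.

L = R × k = 37.72 × 0.2972 = 11.21 in

11.21 in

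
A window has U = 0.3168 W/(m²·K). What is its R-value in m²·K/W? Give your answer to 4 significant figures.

3.157 m²·K/W

R = 1/U = 1/0.3168 = 3.1566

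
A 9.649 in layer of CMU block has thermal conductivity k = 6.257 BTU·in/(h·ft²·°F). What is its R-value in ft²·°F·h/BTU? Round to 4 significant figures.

R = L/k = 9.649/6.257 = 1.5421 ft²·°F·h/BTU

1.542 ft²·°F·h/BTU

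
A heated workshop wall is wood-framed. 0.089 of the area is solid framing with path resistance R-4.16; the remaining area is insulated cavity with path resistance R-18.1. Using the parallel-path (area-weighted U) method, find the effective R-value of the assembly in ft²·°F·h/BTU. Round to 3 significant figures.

U_eff = 0.911/18.1 + 0.089/4.16 = 0.05033 + 0.02139 = 0.07173
R_eff = 1/U_eff = 13.94 ft²·°F·h/BTU

13.9 ft²·°F·h/BTU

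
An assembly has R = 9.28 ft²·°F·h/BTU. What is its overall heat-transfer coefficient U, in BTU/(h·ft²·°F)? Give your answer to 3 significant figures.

U = 1/R = 1/9.28 = 0.1078

0.108 BTU/(h·ft²·°F)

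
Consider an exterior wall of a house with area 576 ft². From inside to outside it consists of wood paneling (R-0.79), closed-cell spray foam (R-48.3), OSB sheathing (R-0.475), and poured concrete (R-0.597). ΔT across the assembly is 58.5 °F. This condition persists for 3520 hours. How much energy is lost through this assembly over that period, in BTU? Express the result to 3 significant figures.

2360000 BTU

R_total = 0.79 + 48.3 + 0.475 + 0.597 = 50.16 ft²·°F·h/BTU
Q = 576 × 58.5 / 50.16 = 671.7 BTU/h
E = 671.7 × 3520 = 2365000 BTU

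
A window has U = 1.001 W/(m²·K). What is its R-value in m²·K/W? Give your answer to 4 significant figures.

R = 1/U = 1/1.001 = 0.999

0.9990 m²·K/W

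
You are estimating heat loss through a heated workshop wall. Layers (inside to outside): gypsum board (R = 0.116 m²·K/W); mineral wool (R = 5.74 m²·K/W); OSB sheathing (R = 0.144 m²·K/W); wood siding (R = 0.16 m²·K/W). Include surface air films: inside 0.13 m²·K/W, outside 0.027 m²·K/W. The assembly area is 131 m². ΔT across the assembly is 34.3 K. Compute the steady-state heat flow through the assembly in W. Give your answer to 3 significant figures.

R_total = 0.13 + 0.116 + 5.74 + 0.144 + 0.16 + 0.027 = 6.317 m²·K/W
Q = A·ΔT/R = 131 × 34.3 / 6.317 = 711.3 W

711 W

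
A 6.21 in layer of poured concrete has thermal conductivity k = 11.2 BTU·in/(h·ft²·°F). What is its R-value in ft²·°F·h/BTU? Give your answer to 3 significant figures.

R = L/k = 6.21/11.2 = 0.5545 ft²·°F·h/BTU

0.554 ft²·°F·h/BTU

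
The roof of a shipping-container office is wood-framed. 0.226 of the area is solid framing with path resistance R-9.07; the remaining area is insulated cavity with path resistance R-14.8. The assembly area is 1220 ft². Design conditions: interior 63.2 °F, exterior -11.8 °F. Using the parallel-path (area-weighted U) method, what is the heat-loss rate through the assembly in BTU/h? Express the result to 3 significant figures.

7070 BTU/h

U_eff = 0.774/14.8 + 0.226/9.07 = 0.0523 + 0.02492 = 0.07721
R_eff = 1/U_eff = 12.95 ft²·°F·h/BTU
Q = 1220 × (63.2 − (-11.8)) / 12.95 = 7065 BTU/h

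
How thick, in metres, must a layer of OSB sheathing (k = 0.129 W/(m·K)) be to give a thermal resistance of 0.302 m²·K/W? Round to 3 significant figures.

L = R·k = 0.302 × 0.129 = 0.03896 m

0.0390 m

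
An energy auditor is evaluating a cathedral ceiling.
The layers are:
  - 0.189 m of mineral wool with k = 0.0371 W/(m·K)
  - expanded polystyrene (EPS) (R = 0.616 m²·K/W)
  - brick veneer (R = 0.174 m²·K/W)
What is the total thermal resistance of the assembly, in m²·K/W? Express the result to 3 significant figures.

5.88 m²·K/W

0.189/0.0371 = 5.094
R_total = 5.094 + 0.616 + 0.174 = 5.884 m²·K/W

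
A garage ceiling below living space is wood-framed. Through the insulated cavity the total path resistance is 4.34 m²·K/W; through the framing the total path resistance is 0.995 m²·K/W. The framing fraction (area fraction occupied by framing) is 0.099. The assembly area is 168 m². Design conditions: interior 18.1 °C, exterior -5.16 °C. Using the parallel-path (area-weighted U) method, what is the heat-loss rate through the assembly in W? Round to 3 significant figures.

1200 W

U_eff = 0.901/4.34 + 0.099/0.995 = 0.2076 + 0.0995 = 0.3071
R_eff = 1/U_eff = 3.256 m²·K/W
Q = 168 × (18.1 − (-5.16)) / 3.256 = 1200 W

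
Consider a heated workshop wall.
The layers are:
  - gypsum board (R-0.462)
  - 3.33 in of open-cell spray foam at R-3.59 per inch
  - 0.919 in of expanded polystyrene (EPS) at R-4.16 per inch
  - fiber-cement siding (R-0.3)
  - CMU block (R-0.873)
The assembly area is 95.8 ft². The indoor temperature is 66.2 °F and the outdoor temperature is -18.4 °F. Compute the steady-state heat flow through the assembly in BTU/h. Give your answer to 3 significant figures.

465 BTU/h

3.33 × 3.59 = 11.95
0.919 × 4.16 = 3.823
R_total = 0.462 + 11.95 + 3.823 + 0.3 + 0.873 = 17.41 ft²·°F·h/BTU
Q = A·ΔT/R = 95.8 × (66.2 − (-18.4)) / 17.41 = 465.4 BTU/h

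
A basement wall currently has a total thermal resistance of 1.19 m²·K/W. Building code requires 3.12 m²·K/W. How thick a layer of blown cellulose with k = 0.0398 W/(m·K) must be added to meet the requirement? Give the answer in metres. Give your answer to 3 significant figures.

ΔR = 3.12 − 1.19 = 1.93 m²·K/W
L = ΔR × k = 1.93 × 0.0398 = 0.07681 m

0.0768 m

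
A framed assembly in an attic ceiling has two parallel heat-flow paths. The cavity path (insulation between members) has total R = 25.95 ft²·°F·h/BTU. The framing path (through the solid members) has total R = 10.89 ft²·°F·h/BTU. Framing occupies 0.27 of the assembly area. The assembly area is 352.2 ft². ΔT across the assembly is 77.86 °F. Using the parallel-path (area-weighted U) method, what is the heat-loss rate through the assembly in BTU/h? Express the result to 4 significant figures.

1451 BTU/h

U_eff = 0.73/25.95 + 0.27/10.89 = 0.028131 + 0.024793 = 0.052924
R_eff = 1/U_eff = 18.895 ft²·°F·h/BTU
Q = 352.2 × 77.86 / 18.895 = 1451.3 BTU/h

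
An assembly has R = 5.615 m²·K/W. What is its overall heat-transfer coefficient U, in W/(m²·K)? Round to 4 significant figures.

U = 1/R = 1/5.615 = 0.17809

0.1781 W/(m²·K)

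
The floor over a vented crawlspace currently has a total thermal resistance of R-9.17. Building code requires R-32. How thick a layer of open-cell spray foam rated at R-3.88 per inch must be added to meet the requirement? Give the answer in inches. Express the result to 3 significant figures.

ΔR = 32 − 9.17 = 22.83 ft²·°F·h/BTU
L = ΔR / (R/in) = 22.83/3.88 = 5.884 in

5.88 in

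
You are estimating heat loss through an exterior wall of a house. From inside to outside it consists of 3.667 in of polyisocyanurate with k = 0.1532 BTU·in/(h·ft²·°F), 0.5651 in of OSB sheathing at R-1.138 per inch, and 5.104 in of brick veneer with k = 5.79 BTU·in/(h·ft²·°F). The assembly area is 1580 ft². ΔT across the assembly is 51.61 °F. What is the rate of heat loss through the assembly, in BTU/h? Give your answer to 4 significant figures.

3.667/0.1532 = 23.936
0.5651 × 1.138 = 0.64308
5.104/5.79 = 0.88152
R_total = 23.936 + 0.64308 + 0.88152 = 25.461 ft²·°F·h/BTU
Q = A·ΔT/R = 1580 × 51.61 / 25.461 = 3202.7 BTU/h

3203 BTU/h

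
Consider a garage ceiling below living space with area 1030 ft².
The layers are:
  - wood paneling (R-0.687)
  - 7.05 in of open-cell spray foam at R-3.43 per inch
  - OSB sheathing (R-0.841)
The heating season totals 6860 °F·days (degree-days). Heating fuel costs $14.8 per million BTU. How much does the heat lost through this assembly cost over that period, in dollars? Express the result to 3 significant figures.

7.05 × 3.43 = 24.18
R_total = 0.687 + 24.18 + 0.841 = 25.71 ft²·°F·h/BTU
E = A × HDD × 24 / R = 1030 × 6860 × 24 / 25.71 = 6596000 BTU
Cost = 6596000/10⁶ × 14.8 = $97.62

97.6 dollars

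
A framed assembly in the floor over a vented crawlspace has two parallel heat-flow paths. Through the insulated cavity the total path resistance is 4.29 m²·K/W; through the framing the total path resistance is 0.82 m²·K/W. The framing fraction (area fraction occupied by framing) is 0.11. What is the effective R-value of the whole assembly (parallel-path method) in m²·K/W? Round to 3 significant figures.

U_eff = 0.89/4.29 + 0.11/0.82 = 0.2075 + 0.1341 = 0.3416
R_eff = 1/U_eff = 2.927 m²·K/W

2.93 m²·K/W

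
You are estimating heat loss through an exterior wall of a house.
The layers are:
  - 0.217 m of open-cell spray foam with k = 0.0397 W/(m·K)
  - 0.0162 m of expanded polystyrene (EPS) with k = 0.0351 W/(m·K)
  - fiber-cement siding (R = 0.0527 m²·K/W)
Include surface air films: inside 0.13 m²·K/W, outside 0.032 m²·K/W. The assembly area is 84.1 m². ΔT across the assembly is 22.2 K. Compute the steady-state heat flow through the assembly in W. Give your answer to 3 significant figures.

0.217/0.0397 = 5.466
0.0162/0.0351 = 0.4615
R_total = 0.13 + 5.466 + 0.4615 + 0.0527 + 0.032 = 6.142 m²·K/W
Q = A·ΔT/R = 84.1 × 22.2 / 6.142 = 304 W

304 W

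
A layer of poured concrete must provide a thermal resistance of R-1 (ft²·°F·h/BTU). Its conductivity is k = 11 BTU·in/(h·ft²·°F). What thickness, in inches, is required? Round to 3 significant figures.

11.0 in

L = R × k = 1 × 11 = 11 in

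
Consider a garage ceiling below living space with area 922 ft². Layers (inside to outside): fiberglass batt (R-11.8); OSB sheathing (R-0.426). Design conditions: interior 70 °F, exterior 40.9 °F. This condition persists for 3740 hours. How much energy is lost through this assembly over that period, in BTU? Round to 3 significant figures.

R_total = 11.8 + 0.426 = 12.23 ft²·°F·h/BTU
Q = 922 × (70 − 40.9) / 12.23 = 2195 BTU/h
E = 2195 × 3740 = 8208000 BTU

8210000 BTU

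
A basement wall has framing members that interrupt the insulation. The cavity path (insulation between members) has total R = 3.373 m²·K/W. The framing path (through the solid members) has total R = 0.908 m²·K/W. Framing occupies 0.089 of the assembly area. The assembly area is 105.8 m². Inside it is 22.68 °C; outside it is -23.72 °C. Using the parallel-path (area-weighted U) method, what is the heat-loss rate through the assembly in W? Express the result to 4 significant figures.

1807 W

U_eff = 0.911/3.373 + 0.089/0.908 = 0.27009 + 0.098018 = 0.3681
R_eff = 1/U_eff = 2.7166 m²·K/W
Q = 105.8 × (22.68 − (-23.72)) / 2.7166 = 1807.1 W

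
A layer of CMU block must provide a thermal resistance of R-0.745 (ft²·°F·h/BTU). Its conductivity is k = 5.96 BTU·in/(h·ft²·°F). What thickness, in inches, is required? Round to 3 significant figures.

L = R × k = 0.745 × 5.96 = 4.44 in

4.44 in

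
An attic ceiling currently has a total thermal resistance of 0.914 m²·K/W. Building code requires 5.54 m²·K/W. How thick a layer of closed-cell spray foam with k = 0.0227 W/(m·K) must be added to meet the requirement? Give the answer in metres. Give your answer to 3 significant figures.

0.105 m

ΔR = 5.54 − 0.914 = 4.626 m²·K/W
L = ΔR × k = 4.626 × 0.0227 = 0.105 m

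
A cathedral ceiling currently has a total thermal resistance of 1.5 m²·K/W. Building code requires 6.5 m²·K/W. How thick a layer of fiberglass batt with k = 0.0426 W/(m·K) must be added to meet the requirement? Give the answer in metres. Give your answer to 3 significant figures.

ΔR = 6.5 − 1.5 = 5 m²·K/W
L = ΔR × k = 5 × 0.0426 = 0.213 m

0.213 m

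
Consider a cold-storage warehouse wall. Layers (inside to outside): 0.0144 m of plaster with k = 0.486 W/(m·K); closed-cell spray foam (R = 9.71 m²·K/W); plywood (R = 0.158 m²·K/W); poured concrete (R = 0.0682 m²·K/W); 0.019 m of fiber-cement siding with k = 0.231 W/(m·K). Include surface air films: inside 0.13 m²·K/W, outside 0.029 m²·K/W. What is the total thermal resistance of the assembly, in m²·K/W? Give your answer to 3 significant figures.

0.0144/0.486 = 0.02963
0.019/0.231 = 0.08225
R_total = 0.13 + 0.02963 + 9.71 + 0.158 + 0.0682 + 0.08225 + 0.029 = 10.21 m²·K/W

10.2 m²·K/W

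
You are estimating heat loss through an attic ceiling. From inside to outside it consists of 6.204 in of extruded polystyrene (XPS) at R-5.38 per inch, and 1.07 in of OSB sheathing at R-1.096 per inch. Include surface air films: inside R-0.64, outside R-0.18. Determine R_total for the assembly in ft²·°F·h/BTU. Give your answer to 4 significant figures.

6.204 × 5.38 = 33.378
1.07 × 1.096 = 1.1727
R_total = 0.64 + 33.378 + 1.1727 + 0.18 = 35.37 ft²·°F·h/BTU

35.37 ft²·°F·h/BTU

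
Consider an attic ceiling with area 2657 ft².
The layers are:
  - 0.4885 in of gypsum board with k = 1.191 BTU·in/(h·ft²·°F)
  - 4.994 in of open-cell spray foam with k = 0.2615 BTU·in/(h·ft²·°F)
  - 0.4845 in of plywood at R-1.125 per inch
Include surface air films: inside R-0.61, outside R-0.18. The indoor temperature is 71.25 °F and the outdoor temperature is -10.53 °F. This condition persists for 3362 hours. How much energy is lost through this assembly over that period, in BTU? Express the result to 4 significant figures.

0.4885/1.191 = 0.41016
4.994/0.2615 = 19.098
0.4845 × 1.125 = 0.54506
R_total = 0.61 + 0.41016 + 19.098 + 0.54506 + 0.18 = 20.843 ft²·°F·h/BTU
Q = 2657 × (71.25 − (-10.53)) / 20.843 = 10425 BTU/h
E = 10425 × 3362 = 35049000 BTU

35050000 BTU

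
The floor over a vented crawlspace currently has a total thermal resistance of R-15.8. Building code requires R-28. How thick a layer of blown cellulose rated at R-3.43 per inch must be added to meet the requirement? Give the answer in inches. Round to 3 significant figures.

3.56 in

ΔR = 28 − 15.8 = 12.2 ft²·°F·h/BTU
L = ΔR / (R/in) = 12.2/3.43 = 3.557 in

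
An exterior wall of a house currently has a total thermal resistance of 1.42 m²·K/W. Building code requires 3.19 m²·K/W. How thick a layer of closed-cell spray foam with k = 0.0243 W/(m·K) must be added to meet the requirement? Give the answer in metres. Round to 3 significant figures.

ΔR = 3.19 − 1.42 = 1.77 m²·K/W
L = ΔR × k = 1.77 × 0.0243 = 0.04301 m

0.0430 m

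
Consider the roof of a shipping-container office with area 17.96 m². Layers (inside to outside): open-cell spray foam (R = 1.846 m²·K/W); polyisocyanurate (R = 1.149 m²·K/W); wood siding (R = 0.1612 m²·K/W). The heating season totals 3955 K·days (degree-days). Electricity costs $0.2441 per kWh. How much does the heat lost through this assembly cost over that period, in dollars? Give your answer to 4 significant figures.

131.8 dollars

R_total = 1.846 + 1.149 + 0.1612 = 3.1562 m²·K/W
E = A × HDD × 24 / R / 1000 = 17.96 × 3955 × 24 / 3.1562 / 1000 = 540.13 kWh
Cost = 540.13 × 0.2441 = $131.85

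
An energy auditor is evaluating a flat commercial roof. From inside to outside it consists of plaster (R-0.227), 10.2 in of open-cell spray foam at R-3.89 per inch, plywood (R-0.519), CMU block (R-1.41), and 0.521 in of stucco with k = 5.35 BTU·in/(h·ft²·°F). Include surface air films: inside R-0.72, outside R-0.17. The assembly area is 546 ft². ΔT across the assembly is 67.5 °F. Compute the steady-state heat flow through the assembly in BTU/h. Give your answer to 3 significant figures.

861 BTU/h

10.2 × 3.89 = 39.68
0.521/5.35 = 0.09738
R_total = 0.72 + 0.227 + 39.68 + 0.519 + 1.41 + 0.09738 + 0.17 = 42.82 ft²·°F·h/BTU
Q = A·ΔT/R = 546 × 67.5 / 42.82 = 860.7 BTU/h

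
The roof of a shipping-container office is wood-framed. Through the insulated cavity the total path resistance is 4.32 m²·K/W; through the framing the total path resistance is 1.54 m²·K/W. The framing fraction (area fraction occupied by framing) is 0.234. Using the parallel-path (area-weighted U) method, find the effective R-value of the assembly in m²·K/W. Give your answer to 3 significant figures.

U_eff = 0.766/4.32 + 0.234/1.54 = 0.1773 + 0.1519 = 0.3293
R_eff = 1/U_eff = 3.037 m²·K/W

3.04 m²·K/W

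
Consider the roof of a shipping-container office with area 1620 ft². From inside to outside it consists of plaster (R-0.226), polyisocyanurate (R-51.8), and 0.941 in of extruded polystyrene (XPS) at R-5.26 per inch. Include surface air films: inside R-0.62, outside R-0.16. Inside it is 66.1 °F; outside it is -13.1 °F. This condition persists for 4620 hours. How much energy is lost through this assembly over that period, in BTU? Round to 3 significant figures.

10300000 BTU

0.941 × 5.26 = 4.95
R_total = 0.62 + 0.226 + 51.8 + 4.95 + 0.16 = 57.76 ft²·°F·h/BTU
Q = 1620 × (66.1 − (-13.1)) / 57.76 = 2221 BTU/h
E = 2221 × 4620 = 10260000 BTU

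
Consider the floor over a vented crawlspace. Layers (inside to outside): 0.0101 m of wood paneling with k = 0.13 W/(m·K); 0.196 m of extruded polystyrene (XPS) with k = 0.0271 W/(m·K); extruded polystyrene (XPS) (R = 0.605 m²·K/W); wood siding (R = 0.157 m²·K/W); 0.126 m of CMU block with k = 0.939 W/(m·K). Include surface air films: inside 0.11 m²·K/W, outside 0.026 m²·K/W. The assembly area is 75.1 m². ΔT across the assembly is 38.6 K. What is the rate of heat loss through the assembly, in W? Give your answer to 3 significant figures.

347 W

0.0101/0.13 = 0.07769
0.196/0.0271 = 7.232
0.126/0.939 = 0.1342
R_total = 0.11 + 0.07769 + 7.232 + 0.605 + 0.157 + 0.1342 + 0.026 = 8.342 m²·K/W
Q = A·ΔT/R = 75.1 × 38.6 / 8.342 = 347.5 W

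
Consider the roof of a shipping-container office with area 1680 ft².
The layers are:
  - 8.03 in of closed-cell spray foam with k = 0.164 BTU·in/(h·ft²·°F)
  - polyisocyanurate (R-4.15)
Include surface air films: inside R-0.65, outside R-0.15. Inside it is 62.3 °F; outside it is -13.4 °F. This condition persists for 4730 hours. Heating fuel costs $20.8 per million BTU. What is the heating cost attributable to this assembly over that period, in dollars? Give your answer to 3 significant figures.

232 dollars

8.03/0.164 = 48.96
R_total = 0.65 + 48.96 + 4.15 + 0.15 = 53.91 ft²·°F·h/BTU
Q = 1680 × (62.3 − (-13.4)) / 53.91 = 2359 BTU/h
E = 2359 × 4730 = 11160000 BTU
Cost = 11160000/10⁶ × 20.8 = $232.1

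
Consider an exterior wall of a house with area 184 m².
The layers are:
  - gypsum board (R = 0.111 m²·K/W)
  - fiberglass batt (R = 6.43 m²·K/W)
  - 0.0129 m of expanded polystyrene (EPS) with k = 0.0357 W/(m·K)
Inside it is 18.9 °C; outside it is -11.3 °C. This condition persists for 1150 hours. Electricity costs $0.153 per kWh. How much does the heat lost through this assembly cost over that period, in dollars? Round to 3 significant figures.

142 dollars

0.0129/0.0357 = 0.3613
R_total = 0.111 + 6.43 + 0.3613 = 6.902 m²·K/W
Q = 184 × (18.9 − (-11.3)) / 6.902 = 805.1 W
E = 805.1 W × 1150 h / 1000 = 925.8 kWh
Cost = 925.8 × 0.153 = $141.7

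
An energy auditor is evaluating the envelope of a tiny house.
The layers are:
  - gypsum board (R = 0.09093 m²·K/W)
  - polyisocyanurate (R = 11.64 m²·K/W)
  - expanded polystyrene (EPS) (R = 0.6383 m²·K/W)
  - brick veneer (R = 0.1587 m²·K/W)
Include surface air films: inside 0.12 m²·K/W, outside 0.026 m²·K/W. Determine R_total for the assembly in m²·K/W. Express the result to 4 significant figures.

12.67 m²·K/W

R_total = 0.12 + 0.09093 + 11.64 + 0.6383 + 0.1587 + 0.026 = 12.674 m²·K/W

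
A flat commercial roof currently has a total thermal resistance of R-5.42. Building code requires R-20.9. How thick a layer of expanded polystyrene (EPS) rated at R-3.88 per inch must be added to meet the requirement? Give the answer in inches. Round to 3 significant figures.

3.99 in

ΔR = 20.9 − 5.42 = 15.48 ft²·°F·h/BTU
L = ΔR / (R/in) = 15.48/3.88 = 3.99 in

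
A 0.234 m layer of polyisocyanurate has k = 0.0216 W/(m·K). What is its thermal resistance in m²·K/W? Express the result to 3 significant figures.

10.8 m²·K/W

R = L/k = 0.234/0.0216 = 10.83 m²·K/W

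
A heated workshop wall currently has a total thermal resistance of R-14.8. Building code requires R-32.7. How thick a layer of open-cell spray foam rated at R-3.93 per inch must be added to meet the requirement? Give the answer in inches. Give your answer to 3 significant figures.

4.55 in

ΔR = 32.7 − 14.8 = 17.9 ft²·°F·h/BTU
L = ΔR / (R/in) = 17.9/3.93 = 4.555 in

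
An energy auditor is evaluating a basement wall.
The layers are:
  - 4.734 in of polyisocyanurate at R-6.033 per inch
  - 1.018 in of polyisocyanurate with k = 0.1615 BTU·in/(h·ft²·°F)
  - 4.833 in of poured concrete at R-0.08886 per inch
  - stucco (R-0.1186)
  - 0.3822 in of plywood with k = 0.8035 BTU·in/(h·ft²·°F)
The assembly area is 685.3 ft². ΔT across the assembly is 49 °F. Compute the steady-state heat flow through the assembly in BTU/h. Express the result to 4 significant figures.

4.734 × 6.033 = 28.56
1.018/0.1615 = 6.3034
4.833 × 0.08886 = 0.42946
0.3822/0.8035 = 0.47567
R_total = 28.56 + 6.3034 + 0.42946 + 0.1186 + 0.47567 = 35.887 ft²·°F·h/BTU
Q = A·ΔT/R = 685.3 × 49 / 35.887 = 935.7 BTU/h

935.7 BTU/h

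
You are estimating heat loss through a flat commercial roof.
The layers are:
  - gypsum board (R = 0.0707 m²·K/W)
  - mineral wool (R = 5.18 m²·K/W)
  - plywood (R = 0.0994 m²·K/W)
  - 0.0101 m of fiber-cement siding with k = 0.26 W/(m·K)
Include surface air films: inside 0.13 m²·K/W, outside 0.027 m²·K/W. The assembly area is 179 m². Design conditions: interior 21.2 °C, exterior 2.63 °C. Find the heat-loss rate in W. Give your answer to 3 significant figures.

0.0101/0.26 = 0.03885
R_total = 0.13 + 0.0707 + 5.18 + 0.0994 + 0.03885 + 0.027 = 5.546 m²·K/W
Q = A·ΔT/R = 179 × (21.2 − 2.63) / 5.546 = 599.4 W

599 W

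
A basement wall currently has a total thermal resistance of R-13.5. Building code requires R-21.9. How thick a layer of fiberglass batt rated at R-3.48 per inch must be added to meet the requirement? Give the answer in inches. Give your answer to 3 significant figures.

ΔR = 21.9 − 13.5 = 8.4 ft²·°F·h/BTU
L = ΔR / (R/in) = 8.4/3.48 = 2.414 in

2.41 in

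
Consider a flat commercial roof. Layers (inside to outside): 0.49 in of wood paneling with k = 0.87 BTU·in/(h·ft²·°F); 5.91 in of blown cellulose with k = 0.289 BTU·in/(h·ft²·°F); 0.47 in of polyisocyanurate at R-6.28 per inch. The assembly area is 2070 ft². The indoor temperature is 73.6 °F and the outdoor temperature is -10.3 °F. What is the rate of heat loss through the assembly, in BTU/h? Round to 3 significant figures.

0.49/0.87 = 0.5632
5.91/0.289 = 20.45
0.47 × 6.28 = 2.952
R_total = 0.5632 + 20.45 + 2.952 = 23.96 ft²·°F·h/BTU
Q = A·ΔT/R = 2070 × (73.6 − (-10.3)) / 23.96 = 7247 BTU/h

7250 BTU/h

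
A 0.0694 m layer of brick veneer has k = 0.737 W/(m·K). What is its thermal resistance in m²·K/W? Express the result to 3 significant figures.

R = L/k = 0.0694/0.737 = 0.09417 m²·K/W

0.0942 m²·K/W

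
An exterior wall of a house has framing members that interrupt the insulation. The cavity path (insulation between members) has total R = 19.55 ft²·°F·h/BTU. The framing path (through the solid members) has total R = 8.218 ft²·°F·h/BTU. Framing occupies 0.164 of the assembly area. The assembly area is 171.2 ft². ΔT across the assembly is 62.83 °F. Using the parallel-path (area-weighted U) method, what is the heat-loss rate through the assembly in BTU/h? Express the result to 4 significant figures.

U_eff = 0.836/19.55 + 0.164/8.218 = 0.042762 + 0.019956 = 0.062718
R_eff = 1/U_eff = 15.944 ft²·°F·h/BTU
Q = 171.2 × 62.83 / 15.944 = 674.63 BTU/h

674.6 BTU/h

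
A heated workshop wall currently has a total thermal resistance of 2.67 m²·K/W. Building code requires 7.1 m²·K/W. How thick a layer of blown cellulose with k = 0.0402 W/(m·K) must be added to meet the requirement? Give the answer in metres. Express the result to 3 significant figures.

ΔR = 7.1 − 2.67 = 4.43 m²·K/W
L = ΔR × k = 4.43 × 0.0402 = 0.1781 m

0.178 m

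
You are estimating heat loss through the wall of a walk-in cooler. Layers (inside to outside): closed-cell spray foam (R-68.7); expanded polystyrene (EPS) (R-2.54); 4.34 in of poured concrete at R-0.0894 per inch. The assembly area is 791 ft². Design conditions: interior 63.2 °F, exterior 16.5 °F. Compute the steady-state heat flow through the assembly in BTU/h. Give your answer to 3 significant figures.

4.34 × 0.0894 = 0.388
R_total = 68.7 + 2.54 + 0.388 = 71.63 ft²·°F·h/BTU
Q = A·ΔT/R = 791 × (63.2 − 16.5) / 71.63 = 515.7 BTU/h

516 BTU/h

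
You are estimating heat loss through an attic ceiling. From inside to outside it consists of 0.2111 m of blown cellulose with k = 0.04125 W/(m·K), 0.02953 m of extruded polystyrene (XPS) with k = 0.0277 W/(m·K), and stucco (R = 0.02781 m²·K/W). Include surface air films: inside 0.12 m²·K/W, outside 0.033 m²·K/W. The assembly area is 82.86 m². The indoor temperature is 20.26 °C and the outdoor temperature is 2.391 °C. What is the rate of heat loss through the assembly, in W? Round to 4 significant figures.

0.2111/0.04125 = 5.1176
0.02953/0.0277 = 1.0661
R_total = 0.12 + 5.1176 + 1.0661 + 0.02781 + 0.033 = 6.3645 m²·K/W
Q = A·ΔT/R = 82.86 × (20.26 − 2.391) / 6.3645 = 232.64 W

232.6 W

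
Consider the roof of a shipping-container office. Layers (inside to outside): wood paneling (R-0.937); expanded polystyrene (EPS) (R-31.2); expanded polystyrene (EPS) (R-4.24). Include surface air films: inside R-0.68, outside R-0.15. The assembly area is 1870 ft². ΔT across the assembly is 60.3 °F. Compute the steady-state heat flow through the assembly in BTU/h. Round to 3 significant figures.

3030 BTU/h

R_total = 0.68 + 0.937 + 31.2 + 4.24 + 0.15 = 37.21 ft²·°F·h/BTU
Q = A·ΔT/R = 1870 × 60.3 / 37.21 = 3031 BTU/h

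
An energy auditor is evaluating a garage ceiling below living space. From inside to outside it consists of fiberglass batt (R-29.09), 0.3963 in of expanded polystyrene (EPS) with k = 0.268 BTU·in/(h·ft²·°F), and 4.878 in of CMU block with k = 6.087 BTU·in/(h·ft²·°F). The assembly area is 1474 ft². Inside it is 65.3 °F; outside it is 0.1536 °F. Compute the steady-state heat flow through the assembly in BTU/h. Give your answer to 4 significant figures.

0.3963/0.268 = 1.4787
4.878/6.087 = 0.80138
R_total = 29.09 + 1.4787 + 0.80138 = 31.37 ft²·°F·h/BTU
Q = A·ΔT/R = 1474 × (65.3 − 0.1536) / 31.37 = 3061.1 BTU/h

3061 BTU/h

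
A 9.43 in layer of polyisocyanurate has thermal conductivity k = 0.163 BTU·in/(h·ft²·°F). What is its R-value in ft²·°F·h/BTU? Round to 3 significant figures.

57.9 ft²·°F·h/BTU

R = L/k = 9.43/0.163 = 57.85 ft²·°F·h/BTU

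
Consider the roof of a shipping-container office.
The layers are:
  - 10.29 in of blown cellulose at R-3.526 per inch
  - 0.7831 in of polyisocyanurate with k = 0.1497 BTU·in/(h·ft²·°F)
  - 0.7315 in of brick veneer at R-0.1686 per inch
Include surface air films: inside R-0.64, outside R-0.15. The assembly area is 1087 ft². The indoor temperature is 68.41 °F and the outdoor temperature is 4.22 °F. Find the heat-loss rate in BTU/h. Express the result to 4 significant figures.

1645 BTU/h

10.29 × 3.526 = 36.283
0.7831/0.1497 = 5.2311
0.7315 × 0.1686 = 0.12333
R_total = 0.64 + 36.283 + 5.2311 + 0.12333 + 0.15 = 42.427 ft²·°F·h/BTU
Q = A·ΔT/R = 1087 × (68.41 − 4.22) / 42.427 = 1644.6 BTU/h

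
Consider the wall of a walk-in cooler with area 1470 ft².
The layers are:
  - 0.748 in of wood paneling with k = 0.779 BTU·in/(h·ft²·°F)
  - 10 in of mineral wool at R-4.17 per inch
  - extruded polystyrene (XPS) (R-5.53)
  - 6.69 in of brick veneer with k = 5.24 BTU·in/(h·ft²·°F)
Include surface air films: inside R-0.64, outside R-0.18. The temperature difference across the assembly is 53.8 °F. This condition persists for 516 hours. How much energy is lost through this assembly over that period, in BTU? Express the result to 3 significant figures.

0.748/0.779 = 0.9602
10 × 4.17 = 41.7
6.69/5.24 = 1.277
R_total = 0.64 + 0.9602 + 41.7 + 5.53 + 1.277 + 0.18 = 50.29 ft²·°F·h/BTU
Q = 1470 × 53.8 / 50.29 = 1573 BTU/h
E = 1573 × 516 = 811500 BTU

812000 BTU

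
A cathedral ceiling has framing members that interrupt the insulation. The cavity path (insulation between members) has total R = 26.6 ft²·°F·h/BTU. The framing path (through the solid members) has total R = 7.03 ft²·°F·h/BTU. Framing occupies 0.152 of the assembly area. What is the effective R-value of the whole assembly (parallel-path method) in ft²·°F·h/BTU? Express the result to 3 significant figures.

U_eff = 0.848/26.6 + 0.152/7.03 = 0.03188 + 0.02162 = 0.0535
R_eff = 1/U_eff = 18.69 ft²·°F·h/BTU

18.7 ft²·°F·h/BTU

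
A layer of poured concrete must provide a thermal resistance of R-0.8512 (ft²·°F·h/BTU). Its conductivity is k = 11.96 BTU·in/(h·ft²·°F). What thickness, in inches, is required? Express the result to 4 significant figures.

10.18 in

L = R × k = 0.8512 × 11.96 = 10.18 in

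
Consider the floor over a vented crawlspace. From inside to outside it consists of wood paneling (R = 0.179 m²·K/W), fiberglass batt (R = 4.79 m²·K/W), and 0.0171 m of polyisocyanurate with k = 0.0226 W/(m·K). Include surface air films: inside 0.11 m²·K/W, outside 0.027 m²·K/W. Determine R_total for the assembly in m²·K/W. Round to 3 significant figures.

0.0171/0.0226 = 0.7566
R_total = 0.11 + 0.179 + 4.79 + 0.7566 + 0.027 = 5.863 m²·K/W

5.86 m²·K/W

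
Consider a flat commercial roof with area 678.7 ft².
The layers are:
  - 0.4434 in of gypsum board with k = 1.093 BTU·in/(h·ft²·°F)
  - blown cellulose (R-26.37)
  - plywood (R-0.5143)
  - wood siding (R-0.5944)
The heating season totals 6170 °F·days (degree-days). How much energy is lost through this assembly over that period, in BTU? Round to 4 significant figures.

0.4434/1.093 = 0.40567
R_total = 0.40567 + 26.37 + 0.5143 + 0.5944 = 27.884 ft²·°F·h/BTU
E = A × HDD × 24 / R = 678.7 × 6170 × 24 / 27.884 = 3604200 BTU

3604000 BTU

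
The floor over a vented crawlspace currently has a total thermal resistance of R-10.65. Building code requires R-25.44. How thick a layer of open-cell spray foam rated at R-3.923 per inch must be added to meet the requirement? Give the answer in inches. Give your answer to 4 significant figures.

ΔR = 25.44 − 10.65 = 14.79 ft²·°F·h/BTU
L = ΔR / (R/in) = 14.79/3.923 = 3.7701 in

3.770 in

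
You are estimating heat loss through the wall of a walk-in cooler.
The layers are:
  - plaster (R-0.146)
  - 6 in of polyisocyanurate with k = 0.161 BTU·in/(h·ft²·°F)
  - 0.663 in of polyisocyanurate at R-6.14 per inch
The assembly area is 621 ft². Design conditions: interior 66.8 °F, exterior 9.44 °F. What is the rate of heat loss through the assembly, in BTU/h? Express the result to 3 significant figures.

859 BTU/h

6/0.161 = 37.27
0.663 × 6.14 = 4.071
R_total = 0.146 + 37.27 + 4.071 = 41.48 ft²·°F·h/BTU
Q = A·ΔT/R = 621 × (66.8 − 9.44) / 41.48 = 858.7 BTU/h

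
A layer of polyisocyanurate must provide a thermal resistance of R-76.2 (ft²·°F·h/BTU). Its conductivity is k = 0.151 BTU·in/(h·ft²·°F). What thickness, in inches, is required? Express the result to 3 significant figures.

11.5 in

L = R × k = 76.2 × 0.151 = 11.51 in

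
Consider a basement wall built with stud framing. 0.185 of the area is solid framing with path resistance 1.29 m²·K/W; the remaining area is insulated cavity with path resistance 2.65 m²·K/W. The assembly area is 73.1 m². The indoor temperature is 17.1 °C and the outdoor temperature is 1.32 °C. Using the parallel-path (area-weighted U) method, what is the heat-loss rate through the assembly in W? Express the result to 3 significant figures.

520 W

U_eff = 0.815/2.65 + 0.185/1.29 = 0.3075 + 0.1434 = 0.451
R_eff = 1/U_eff = 2.218 m²·K/W
Q = 73.1 × (17.1 − 1.32) / 2.218 = 520.2 W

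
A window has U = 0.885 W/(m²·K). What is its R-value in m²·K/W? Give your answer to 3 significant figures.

R = 1/U = 1/0.885 = 1.13

1.13 m²·K/W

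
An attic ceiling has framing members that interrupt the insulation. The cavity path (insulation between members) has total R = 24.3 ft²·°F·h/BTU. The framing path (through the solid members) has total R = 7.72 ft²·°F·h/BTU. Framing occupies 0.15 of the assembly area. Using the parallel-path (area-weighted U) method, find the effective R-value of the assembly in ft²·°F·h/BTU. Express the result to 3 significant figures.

U_eff = 0.85/24.3 + 0.15/7.72 = 0.03498 + 0.01943 = 0.05441
R_eff = 1/U_eff = 18.38 ft²·°F·h/BTU

18.4 ft²·°F·h/BTU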